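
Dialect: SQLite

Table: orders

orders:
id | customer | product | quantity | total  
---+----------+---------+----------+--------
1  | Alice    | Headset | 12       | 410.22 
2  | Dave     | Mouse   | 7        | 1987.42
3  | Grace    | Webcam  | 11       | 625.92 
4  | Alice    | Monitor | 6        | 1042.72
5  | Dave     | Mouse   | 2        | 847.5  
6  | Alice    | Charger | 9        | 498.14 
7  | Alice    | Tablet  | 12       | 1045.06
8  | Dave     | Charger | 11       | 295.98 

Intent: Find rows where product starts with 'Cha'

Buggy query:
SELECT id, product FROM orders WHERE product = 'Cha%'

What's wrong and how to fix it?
Bug: '=' compares the literal string including the % character; pattern matching needs LIKE

Fix: Use LIKE for wildcard pattern matching

Corrected query:
SELECT id, product FROM orders WHERE product LIKE 'Cha%'

Result:
id | product
---+--------
6  | Charger
8  | Charger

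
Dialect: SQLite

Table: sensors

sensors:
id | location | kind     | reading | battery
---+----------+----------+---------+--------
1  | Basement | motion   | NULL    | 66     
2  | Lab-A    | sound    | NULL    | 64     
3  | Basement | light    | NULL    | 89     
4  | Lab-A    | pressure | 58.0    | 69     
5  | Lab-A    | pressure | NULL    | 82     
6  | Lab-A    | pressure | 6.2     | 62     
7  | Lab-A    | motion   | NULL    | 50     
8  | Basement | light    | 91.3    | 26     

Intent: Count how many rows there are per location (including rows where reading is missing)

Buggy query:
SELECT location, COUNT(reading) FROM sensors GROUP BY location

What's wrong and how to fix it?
Bug: COUNT(column) counts non-NULL values only; rows with NULL reading aren't counted

Fix: Use COUNT(*) to count all rows regardless of NULL

Corrected query:
SELECT location, COUNT(*) FROM sensors GROUP BY location

Result:
location | COUNT(*)
---------+---------
Basement | 3       
Lab-A    | 5       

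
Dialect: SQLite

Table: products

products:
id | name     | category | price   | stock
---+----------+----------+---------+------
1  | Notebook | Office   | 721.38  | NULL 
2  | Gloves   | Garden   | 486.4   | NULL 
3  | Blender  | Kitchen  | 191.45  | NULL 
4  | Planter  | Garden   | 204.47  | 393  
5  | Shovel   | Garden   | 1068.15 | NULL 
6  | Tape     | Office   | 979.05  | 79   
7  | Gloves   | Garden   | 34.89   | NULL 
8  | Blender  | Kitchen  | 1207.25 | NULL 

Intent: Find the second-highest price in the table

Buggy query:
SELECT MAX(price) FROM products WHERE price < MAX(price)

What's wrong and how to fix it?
Bug: MAX(price) on the right of the comparison is an aggregate-in-WHERE error

Fix: Put the inner MAX in a scalar subquery

Corrected query:
SELECT MAX(price) FROM products WHERE price < (SELECT MAX(price) FROM products)

Result:
MAX(price)
----------
1068.15   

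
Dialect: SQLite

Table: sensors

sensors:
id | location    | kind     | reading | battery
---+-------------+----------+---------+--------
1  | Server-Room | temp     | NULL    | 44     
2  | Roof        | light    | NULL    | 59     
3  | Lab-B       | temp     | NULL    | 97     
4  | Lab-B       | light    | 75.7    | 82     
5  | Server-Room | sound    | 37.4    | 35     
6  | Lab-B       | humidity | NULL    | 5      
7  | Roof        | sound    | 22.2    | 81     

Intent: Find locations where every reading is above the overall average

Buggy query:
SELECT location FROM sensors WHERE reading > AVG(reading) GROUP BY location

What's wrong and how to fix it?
Bug: WHERE evaluates per row before aggregation, so AVG() is unavailable

Fix: Use a subquery for AVG and a HAVING MIN(...) filter so the condition holds for every row in the group

Corrected query:
SELECT location FROM sensors GROUP BY location HAVING MIN(reading) > (SELECT AVG(reading) FROM sensors)

Result:
location
--------
Lab-B   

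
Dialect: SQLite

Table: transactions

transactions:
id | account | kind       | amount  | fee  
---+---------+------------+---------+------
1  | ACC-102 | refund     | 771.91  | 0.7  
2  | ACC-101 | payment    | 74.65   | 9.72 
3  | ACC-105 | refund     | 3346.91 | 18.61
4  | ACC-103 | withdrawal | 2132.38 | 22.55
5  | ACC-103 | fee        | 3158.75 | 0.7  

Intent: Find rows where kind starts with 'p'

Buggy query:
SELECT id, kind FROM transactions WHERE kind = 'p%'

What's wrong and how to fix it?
Bug: '=' compares the literal string including the % character; pattern matching needs LIKE

Fix: Replace '=' with LIKE so 'p%' is treated as a pattern

Corrected query:
SELECT id, kind FROM transactions WHERE kind LIKE 'p%'

Result:
id | kind   
---+--------
2  | payment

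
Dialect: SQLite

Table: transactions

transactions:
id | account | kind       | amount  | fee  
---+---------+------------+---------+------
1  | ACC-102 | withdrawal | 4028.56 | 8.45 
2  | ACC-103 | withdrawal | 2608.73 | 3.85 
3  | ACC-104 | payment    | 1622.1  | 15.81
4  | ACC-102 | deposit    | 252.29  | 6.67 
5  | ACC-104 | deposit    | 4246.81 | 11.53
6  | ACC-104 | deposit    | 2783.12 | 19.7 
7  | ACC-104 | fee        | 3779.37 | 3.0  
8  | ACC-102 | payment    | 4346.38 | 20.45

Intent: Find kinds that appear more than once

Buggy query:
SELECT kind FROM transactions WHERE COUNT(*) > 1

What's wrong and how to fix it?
Bug: COUNT(*) is an aggregate and cannot be used in WHERE

Fix: GROUP BY kind, then filter groups with HAVING COUNT(*) > 1

Corrected query:
SELECT kind FROM transactions GROUP BY kind HAVING COUNT(*) > 1

Result:
kind      
----------
deposit   
payment   
withdrawal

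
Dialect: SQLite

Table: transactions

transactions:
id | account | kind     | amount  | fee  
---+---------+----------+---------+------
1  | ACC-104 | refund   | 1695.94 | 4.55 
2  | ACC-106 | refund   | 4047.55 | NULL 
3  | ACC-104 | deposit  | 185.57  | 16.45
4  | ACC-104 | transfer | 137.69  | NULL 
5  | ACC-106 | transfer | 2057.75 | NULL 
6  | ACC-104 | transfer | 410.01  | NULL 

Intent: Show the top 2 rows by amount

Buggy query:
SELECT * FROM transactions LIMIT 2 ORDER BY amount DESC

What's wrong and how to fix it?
Bug: LIMIT must come after ORDER BY

Fix: Sort with ORDER BY, then apply LIMIT

Corrected query:
SELECT * FROM transactions ORDER BY amount DESC LIMIT 2

Result:
id | account | kind     | amount  | fee 
---+---------+----------+---------+-----
2  | ACC-106 | refund   | 4047.55 | NULL
5  | ACC-106 | transfer | 2057.75 | NULL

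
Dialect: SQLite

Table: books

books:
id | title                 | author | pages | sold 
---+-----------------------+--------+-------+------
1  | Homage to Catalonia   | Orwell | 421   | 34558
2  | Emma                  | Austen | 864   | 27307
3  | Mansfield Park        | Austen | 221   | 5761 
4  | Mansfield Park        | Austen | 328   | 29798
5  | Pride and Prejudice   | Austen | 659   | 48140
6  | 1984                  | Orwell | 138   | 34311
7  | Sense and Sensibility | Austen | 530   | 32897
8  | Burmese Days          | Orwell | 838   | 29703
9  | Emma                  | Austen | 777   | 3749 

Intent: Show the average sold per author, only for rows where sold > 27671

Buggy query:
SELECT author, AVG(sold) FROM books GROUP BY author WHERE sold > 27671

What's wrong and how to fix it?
Bug: WHERE cannot follow GROUP BY

Fix: Place WHERE between FROM and GROUP BY

Corrected query:
SELECT author, AVG(sold) FROM books WHERE sold > 27671 GROUP BY author

Result:
author | AVG(sold)   
-------+-------------
Austen | 36945       
Orwell | 32857.333333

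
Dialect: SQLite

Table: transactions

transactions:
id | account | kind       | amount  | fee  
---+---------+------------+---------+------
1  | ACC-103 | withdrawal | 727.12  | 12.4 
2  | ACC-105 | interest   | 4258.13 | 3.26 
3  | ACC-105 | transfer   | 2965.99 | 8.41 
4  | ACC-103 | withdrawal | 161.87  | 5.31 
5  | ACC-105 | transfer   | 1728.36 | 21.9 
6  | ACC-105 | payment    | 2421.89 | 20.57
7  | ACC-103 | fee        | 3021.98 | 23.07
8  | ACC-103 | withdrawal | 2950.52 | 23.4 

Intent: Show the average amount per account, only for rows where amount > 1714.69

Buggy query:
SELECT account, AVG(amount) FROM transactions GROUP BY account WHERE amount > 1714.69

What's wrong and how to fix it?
Bug: Row-level WHERE must come before GROUP BY in the clause order

Fix: Move the WHERE clause before GROUP BY

Corrected query:
SELECT account, AVG(amount) FROM transactions WHERE amount > 1714.69 GROUP BY account

Result:
account | AVG(amount)
--------+------------
ACC-103 | 2986.25    
ACC-105 | 2843.5925  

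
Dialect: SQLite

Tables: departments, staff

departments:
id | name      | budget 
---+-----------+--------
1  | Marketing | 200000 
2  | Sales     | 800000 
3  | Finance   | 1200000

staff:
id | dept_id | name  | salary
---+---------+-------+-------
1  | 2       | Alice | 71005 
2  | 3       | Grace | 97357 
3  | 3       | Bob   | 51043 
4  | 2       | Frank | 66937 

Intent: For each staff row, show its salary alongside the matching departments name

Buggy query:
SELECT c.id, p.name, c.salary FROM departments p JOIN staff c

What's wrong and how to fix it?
Bug: JOIN with no ON clause produces a cartesian product; every staff row pairs with every departments row

Fix: Specify the join condition linking the foreign key to the parent id

Corrected query:
SELECT c.id, p.name, c.salary FROM departments p JOIN staff c ON c.dept_id = p.id

Result:
id | name    | salary
---+---------+-------
1  | Sales   | 71005 
2  | Finance | 97357 
3  | Finance | 51043 
4  | Sales   | 66937 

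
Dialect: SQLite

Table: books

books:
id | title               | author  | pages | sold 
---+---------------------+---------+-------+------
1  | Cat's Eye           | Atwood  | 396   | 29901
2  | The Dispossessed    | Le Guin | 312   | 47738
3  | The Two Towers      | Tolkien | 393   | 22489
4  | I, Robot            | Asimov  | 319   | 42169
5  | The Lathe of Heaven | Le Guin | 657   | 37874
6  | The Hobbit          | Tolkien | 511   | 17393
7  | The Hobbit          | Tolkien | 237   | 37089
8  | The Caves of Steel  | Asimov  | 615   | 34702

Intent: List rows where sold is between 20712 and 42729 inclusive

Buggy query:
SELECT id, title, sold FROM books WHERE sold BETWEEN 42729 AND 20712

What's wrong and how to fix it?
Bug: The bounds are reversed; BETWEEN a AND b requires a <= b to match anything

Fix: Write BETWEEN 20712 AND 42729

Corrected query:
SELECT id, title, sold FROM books WHERE sold BETWEEN 20712 AND 42729

Result:
id | title               | sold 
---+---------------------+------
1  | Cat's Eye           | 29901
3  | The Two Towers      | 22489
4  | I, Robot            | 42169
5  | The Lathe of Heaven | 37874
7  | The Hobbit          | 37089
8  | The Caves of Steel  | 34702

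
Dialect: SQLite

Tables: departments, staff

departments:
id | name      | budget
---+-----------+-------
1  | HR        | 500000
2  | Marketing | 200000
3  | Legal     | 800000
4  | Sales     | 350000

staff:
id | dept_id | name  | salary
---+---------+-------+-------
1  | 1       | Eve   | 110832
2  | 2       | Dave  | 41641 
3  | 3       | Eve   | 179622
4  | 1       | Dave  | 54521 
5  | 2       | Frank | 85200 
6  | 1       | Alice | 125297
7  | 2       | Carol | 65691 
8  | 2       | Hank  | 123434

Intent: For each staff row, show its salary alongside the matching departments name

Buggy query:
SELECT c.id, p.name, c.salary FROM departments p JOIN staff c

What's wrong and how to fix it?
Bug: JOIN with no ON clause produces a cartesian product; every staff row pairs with every departments row

Fix: Specify the join condition linking the foreign key to the parent id

Corrected query:
SELECT c.id, p.name, c.salary FROM departments p JOIN staff c ON c.dept_id = p.id

Result:
id | name      | salary
---+-----------+-------
1  | HR        | 110832
2  | Marketing | 41641 
3  | Legal     | 179622
4  | HR        | 54521 
5  | Marketing | 85200 
6  | HR        | 125297
7  | Marketing | 65691 
8  | Marketing | 123434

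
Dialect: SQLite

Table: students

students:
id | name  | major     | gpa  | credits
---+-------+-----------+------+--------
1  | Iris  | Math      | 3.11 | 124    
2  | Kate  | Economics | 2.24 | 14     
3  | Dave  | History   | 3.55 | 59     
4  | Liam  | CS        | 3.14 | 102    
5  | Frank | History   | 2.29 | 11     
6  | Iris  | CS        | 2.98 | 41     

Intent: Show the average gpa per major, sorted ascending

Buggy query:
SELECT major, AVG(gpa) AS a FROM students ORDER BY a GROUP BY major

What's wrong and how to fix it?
Bug: GROUP BY must precede ORDER BY

Fix: Move ORDER BY to the end, after GROUP BY

Corrected query:
SELECT major, AVG(gpa) AS a FROM students GROUP BY major ORDER BY a

Result:
major     | a   
----------+-----
Economics | 2.24
History   | 2.92
CS        | 3.06
Math      | 3.11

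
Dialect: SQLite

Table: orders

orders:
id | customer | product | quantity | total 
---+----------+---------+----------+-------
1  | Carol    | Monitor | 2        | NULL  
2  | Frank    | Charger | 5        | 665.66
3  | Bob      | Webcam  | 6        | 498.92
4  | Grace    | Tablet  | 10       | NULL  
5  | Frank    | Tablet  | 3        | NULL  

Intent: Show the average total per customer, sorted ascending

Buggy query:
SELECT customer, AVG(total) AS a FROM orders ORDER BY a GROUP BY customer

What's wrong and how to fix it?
Bug: GROUP BY must precede ORDER BY

Fix: Reorder: SELECT … FROM … GROUP BY … ORDER BY …

Corrected query:
SELECT customer, AVG(total) AS a FROM orders GROUP BY customer ORDER BY a

Result:
customer | a     
---------+-------
Carol    | NULL  
Grace    | NULL  
Bob      | 498.92
Frank    | 665.66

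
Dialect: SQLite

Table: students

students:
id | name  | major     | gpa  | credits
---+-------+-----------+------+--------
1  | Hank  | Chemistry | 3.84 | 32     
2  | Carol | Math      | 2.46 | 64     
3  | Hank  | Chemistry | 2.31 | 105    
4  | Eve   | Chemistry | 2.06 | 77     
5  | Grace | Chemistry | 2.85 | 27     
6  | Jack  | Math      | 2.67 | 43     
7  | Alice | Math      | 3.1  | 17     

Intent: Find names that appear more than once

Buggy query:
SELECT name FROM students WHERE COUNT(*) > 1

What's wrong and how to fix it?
Bug: COUNT(*) is an aggregate and cannot be used in WHERE

Fix: GROUP BY name, then filter groups with HAVING COUNT(*) > 1

Corrected query:
SELECT name FROM students GROUP BY name HAVING COUNT(*) > 1

Result:
name
----
Hank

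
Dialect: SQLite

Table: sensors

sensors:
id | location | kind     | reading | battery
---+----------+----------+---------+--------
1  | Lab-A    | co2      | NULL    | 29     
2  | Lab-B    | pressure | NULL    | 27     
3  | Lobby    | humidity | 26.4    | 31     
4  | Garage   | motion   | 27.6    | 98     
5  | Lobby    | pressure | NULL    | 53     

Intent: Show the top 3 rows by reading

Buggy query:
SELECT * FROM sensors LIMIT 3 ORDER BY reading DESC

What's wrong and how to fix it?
Bug: ORDER BY cannot follow LIMIT; LIMIT is the final clause

Fix: Sort with ORDER BY, then apply LIMIT

Corrected query:
SELECT * FROM sensors ORDER BY reading DESC LIMIT 3

Result:
id | location | kind     | reading | battery
---+----------+----------+---------+--------
4  | Garage   | motion   | 27.6    | 98     
3  | Lobby    | humidity | 26.4    | 31     
1  | Lab-A    | co2      | NULL    | 29     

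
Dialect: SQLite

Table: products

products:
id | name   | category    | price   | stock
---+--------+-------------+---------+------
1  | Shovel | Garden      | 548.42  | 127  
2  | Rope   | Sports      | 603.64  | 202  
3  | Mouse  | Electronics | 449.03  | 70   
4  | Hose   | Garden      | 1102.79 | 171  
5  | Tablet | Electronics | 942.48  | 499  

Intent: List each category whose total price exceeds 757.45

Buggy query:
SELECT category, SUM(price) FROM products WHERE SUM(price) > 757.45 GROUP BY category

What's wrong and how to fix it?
Bug: SUM(price) is an aggregate, but WHERE filters rows before aggregation

Fix: Move the aggregate condition to a HAVING clause

Corrected query:
SELECT category, SUM(price) FROM products GROUP BY category HAVING SUM(price) > 757.45

Result:
category    | SUM(price)
------------+-----------
Electronics | 1391.51   
Garden      | 1651.21   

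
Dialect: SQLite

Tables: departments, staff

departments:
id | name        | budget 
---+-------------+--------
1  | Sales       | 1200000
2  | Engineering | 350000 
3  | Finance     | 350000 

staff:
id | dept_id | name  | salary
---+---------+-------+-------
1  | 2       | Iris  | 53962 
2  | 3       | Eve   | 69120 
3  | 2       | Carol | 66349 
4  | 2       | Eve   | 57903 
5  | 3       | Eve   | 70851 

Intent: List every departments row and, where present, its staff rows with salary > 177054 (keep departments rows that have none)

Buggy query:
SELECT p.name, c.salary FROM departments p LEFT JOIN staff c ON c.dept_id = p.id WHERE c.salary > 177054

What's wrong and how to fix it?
Bug: Filtering c.salary in WHERE discards the NULL rows produced by LEFT JOIN, turning it into an inner join

Fix: Move the right-table condition into the ON clause so unmatched parents are kept

Corrected query:
SELECT p.name, c.salary FROM departments p LEFT JOIN staff c ON c.dept_id = p.id AND c.salary > 177054

Result:
name        | salary
------------+-------
Sales       | NULL  
Engineering | NULL  
Finance     | NULL  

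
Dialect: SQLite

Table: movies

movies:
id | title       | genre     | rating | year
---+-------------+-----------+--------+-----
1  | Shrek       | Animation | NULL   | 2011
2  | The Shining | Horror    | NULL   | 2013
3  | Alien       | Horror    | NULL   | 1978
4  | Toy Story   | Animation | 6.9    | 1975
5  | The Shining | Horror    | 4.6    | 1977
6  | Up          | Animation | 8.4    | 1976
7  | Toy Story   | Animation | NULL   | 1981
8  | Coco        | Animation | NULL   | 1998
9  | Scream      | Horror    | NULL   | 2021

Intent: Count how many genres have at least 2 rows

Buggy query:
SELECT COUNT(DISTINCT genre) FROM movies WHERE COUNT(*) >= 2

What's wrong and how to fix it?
Bug: COUNT(*) cannot appear in WHERE; the per-group count doesn't exist yet

Fix: Use a subquery that GROUPs and filters with HAVING, then count its rows

Corrected query:
SELECT COUNT(*) FROM (SELECT genre FROM movies GROUP BY genre HAVING COUNT(*) >= 2)

Result:
COUNT(*)
--------
2       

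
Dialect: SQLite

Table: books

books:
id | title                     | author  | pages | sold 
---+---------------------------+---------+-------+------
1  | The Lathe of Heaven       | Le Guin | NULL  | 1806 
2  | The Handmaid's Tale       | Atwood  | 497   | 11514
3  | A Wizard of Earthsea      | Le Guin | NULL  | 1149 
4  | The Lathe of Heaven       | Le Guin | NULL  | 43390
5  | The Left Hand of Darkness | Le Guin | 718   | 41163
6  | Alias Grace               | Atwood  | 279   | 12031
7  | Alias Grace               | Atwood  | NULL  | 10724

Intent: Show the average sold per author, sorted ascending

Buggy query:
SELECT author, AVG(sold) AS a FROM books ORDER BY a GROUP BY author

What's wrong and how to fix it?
Bug: ORDER BY appears before GROUP BY; SQL clause order requires GROUP BY first

Fix: Reorder: SELECT … FROM … GROUP BY … ORDER BY …

Corrected query:
SELECT author, AVG(sold) AS a FROM books GROUP BY author ORDER BY a

Result:
author  | a    
--------+------
Atwood  | 11423
Le Guin | 21877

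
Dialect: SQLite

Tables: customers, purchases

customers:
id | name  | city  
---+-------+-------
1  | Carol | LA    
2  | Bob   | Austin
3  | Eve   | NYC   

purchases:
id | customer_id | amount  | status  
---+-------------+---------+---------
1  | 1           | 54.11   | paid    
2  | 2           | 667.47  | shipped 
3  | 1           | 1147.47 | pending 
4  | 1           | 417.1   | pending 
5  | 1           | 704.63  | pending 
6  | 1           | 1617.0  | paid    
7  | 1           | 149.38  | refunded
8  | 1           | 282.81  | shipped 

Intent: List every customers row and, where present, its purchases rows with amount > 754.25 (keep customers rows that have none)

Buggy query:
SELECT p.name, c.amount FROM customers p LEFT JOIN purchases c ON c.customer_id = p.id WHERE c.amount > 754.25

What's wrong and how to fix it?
Bug: A WHERE condition on the right-hand table after LEFT JOIN drops unmatched parents

Fix: Move the right-table condition into the ON clause so unmatched parents are kept

Corrected query:
SELECT p.name, c.amount FROM customers p LEFT JOIN purchases c ON c.customer_id = p.id AND c.amount > 754.25

Result:
name  | amount 
------+--------
Carol | 1147.47
Carol | 1617   
Bob   | NULL   
Eve   | NULL   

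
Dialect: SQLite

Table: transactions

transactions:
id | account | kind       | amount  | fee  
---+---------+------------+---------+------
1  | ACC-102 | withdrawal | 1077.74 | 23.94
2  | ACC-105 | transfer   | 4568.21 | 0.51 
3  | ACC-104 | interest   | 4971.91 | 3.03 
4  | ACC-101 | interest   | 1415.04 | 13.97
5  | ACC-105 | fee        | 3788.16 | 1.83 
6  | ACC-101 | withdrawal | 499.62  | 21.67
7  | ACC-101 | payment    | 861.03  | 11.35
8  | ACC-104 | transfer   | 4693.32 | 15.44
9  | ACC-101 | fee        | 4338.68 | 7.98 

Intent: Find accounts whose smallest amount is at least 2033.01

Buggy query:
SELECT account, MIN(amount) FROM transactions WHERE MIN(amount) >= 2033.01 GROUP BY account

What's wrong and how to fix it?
Bug: Aggregates like MIN are computed per group after WHERE runs

Fix: Replace WHERE with HAVING after the GROUP BY

Corrected query:
SELECT account, MIN(amount) FROM transactions GROUP BY account HAVING MIN(amount) >= 2033.01

Result:
account | MIN(amount)
--------+------------
ACC-104 | 4693.32    
ACC-105 | 3788.16    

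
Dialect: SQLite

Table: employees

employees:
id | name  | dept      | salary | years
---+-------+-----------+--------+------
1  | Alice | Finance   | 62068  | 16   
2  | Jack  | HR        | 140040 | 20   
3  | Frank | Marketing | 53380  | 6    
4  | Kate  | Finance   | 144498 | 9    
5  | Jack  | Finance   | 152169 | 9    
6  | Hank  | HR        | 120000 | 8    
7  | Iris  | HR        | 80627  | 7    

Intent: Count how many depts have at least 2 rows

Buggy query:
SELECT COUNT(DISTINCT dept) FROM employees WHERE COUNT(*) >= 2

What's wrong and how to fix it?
Bug: WHERE filters individual rows, not groups, so a group-level COUNT is invalid there

Fix: Group first with HAVING COUNT(*) >= 2, then COUNT the resulting groups

Corrected query:
SELECT COUNT(*) FROM (SELECT dept FROM employees GROUP BY dept HAVING COUNT(*) >= 2)

Result:
COUNT(*)
--------
2       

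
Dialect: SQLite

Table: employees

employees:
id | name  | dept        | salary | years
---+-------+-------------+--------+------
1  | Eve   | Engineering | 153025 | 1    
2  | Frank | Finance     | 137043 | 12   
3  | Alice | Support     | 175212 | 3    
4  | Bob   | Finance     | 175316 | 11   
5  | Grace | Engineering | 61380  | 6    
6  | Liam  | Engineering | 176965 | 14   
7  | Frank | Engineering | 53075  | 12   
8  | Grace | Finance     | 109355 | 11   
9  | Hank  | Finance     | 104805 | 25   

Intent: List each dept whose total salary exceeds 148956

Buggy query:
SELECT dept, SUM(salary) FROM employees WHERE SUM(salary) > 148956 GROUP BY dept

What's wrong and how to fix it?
Bug: SUM(salary) is an aggregate, but WHERE filters rows before aggregation

Fix: Use HAVING (which filters groups after aggregation) instead of WHERE

Corrected query:
SELECT dept, SUM(salary) FROM employees GROUP BY dept HAVING SUM(salary) > 148956

Result:
dept        | SUM(salary)
------------+------------
Engineering | 444445     
Finance     | 526519     
Support     | 175212     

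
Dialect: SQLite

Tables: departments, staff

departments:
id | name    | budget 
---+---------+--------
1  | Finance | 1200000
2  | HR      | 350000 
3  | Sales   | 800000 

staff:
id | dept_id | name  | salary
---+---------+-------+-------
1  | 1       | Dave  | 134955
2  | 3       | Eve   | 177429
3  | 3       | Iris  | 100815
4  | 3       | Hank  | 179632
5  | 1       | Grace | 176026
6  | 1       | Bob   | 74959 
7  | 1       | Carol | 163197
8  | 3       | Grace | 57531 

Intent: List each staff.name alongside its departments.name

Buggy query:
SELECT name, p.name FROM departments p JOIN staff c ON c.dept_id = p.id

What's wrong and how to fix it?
Bug: 'name' exists in both joined tables, so the database can't tell which one is meant

Fix: Qualify the column with its table alias (c.name)

Corrected query:
SELECT c.name, p.name FROM departments p JOIN staff c ON c.dept_id = p.id

Result:
name  | name   
------+--------
Dave  | Finance
Eve   | Sales  
Iris  | Sales  
Hank  | Sales  
Grace | Finance
Bob   | Finance
Carol | Finance
Grace | Sales  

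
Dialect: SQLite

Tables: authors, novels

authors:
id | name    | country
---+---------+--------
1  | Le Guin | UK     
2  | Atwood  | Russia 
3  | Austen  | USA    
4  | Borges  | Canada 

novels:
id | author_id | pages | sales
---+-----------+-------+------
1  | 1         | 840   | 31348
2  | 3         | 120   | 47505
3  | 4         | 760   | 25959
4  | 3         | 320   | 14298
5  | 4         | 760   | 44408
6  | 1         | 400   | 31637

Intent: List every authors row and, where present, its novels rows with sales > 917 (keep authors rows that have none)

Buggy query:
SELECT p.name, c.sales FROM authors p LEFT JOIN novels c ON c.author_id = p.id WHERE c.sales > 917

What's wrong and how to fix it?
Bug: Filtering c.sales in WHERE discards the NULL rows produced by LEFT JOIN, turning it into an inner join

Fix: Move the right-table condition into the ON clause so unmatched parents are kept

Corrected query:
SELECT p.name, c.sales FROM authors p LEFT JOIN novels c ON c.author_id = p.id AND c.sales > 917

Result:
name    | sales
--------+------
Le Guin | 31348
Le Guin | 31637
Atwood  | NULL 
Austen  | 14298
Austen  | 47505
Borges  | 25959
Borges  | 44408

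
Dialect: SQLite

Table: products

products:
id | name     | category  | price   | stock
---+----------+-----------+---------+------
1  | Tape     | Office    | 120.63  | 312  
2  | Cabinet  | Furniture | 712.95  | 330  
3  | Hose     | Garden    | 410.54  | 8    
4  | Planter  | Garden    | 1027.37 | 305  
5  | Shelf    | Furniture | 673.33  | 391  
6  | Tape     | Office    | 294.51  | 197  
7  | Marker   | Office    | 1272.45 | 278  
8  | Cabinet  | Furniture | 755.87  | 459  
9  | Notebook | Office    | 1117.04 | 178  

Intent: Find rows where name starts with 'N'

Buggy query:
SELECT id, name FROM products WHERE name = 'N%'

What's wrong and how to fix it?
Bug: Wildcards only work with LIKE; '=' treats '%' as a literal character

Fix: Replace '=' with LIKE so 'N%' is treated as a pattern

Corrected query:
SELECT id, name FROM products WHERE name LIKE 'N%'

Result:
id | name    
---+---------
9  | Notebook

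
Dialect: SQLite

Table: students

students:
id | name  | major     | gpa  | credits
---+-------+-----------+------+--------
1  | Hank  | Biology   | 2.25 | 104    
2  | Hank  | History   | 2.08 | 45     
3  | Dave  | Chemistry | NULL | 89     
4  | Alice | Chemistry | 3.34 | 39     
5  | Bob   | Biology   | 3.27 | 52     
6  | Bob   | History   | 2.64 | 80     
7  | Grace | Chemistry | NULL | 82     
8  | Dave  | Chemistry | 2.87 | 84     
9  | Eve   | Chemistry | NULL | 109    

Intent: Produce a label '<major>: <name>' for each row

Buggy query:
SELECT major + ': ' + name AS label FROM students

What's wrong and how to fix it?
Bug: '+' is numeric addition; on text columns SQLite converts them to 0 instead of concatenating

Fix: Replace + with || to concatenate text

Corrected query:
SELECT major || ': ' || name AS label FROM students

Result:
label           
----------------
Biology: Hank   
History: Hank   
Chemistry: Dave 
Chemistry: Alice
Biology: Bob    
History: Bob    
Chemistry: Grace
Chemistry: Dave 
Chemistry: Eve  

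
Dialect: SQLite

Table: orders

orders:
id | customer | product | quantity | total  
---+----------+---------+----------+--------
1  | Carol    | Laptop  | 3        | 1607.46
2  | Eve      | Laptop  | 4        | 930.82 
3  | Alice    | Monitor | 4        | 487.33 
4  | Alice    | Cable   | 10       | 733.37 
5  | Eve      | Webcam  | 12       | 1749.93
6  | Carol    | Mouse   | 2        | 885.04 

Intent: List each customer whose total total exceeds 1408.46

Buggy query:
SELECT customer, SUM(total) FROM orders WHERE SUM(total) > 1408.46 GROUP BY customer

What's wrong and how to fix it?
Bug: Aggregate functions cannot appear in a WHERE clause

Fix: Use HAVING (which filters groups after aggregation) instead of WHERE

Corrected query:
SELECT customer, SUM(total) FROM orders GROUP BY customer HAVING SUM(total) > 1408.46

Result:
customer | SUM(total)
---------+-----------
Carol    | 2492.5    
Eve      | 2680.75   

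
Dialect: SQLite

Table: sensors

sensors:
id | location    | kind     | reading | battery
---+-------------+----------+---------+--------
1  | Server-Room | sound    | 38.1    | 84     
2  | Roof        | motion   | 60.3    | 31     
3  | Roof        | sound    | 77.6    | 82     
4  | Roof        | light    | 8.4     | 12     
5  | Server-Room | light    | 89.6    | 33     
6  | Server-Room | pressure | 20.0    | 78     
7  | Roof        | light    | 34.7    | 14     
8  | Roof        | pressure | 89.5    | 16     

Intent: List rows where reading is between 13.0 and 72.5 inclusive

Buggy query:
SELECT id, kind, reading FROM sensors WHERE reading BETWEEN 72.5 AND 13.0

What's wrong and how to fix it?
Bug: BETWEEN expects the lower bound first; with 72.5 AND 13.0 the range is empty

Fix: Swap the bounds so the smaller value comes first

Corrected query:
SELECT id, kind, reading FROM sensors WHERE reading BETWEEN 13.0 AND 72.5

Result:
id | kind     | reading
---+----------+--------
1  | sound    | 38.1   
2  | motion   | 60.3   
6  | pressure | 20     
7  | light    | 34.7   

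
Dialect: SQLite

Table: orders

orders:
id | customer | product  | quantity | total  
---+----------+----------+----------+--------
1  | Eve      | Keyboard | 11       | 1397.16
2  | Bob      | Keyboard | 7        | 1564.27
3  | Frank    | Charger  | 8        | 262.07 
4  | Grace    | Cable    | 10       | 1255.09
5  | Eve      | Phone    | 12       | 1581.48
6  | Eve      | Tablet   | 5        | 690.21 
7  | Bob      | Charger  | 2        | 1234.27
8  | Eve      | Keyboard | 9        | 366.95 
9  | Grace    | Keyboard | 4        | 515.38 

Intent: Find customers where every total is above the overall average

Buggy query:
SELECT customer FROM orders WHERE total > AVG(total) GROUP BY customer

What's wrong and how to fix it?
Bug: AVG() is an aggregate; it can't sit directly in WHERE

Fix: Use a subquery for AVG and a HAVING MIN(...) filter so the condition holds for every row in the group

Corrected query:
SELECT customer FROM orders GROUP BY customer HAVING MIN(total) > (SELECT AVG(total) FROM orders)

Result:
customer
--------
Bob     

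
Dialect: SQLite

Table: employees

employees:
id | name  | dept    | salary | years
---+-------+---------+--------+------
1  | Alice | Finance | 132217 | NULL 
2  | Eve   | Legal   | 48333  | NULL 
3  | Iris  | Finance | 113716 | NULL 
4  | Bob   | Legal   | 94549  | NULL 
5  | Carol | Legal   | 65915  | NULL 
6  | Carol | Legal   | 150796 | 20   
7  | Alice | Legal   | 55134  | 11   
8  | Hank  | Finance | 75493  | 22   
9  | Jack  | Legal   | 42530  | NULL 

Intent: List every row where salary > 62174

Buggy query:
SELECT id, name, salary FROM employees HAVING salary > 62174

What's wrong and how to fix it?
Bug: HAVING filters the output of aggregation, but this query has no GROUP BY and no aggregate functions, so SQLite rejects it (HAVING clause on a non-aggregate query); the condition here is per row

Fix: Use WHERE for row-level filtering

Corrected query:
SELECT id, name, salary FROM employees WHERE salary > 62174

Result:
id | name  | salary
---+-------+-------
1  | Alice | 132217
3  | Iris  | 113716
4  | Bob   | 94549 
5  | Carol | 65915 
6  | Carol | 150796
8  | Hank  | 75493 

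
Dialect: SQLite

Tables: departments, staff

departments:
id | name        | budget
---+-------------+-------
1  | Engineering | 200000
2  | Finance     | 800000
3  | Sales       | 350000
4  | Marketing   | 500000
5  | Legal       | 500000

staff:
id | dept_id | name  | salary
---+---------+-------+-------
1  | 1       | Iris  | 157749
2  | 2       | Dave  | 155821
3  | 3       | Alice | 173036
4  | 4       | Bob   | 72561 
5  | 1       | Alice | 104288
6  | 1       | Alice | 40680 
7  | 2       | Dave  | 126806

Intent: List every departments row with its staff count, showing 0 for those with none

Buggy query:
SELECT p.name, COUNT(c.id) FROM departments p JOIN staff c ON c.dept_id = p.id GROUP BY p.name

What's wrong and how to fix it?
Bug: An inner join excludes parents with zero children

Fix: Use LEFT JOIN so parents without children still appear (COUNT(c.id) gives 0)

Corrected query:
SELECT p.name, COUNT(c.id) FROM departments p LEFT JOIN staff c ON c.dept_id = p.id GROUP BY p.name

Result:
name        | COUNT(c.id)
------------+------------
Engineering | 3          
Finance     | 2          
Legal       | 0          
Marketing   | 1          
Sales       | 1          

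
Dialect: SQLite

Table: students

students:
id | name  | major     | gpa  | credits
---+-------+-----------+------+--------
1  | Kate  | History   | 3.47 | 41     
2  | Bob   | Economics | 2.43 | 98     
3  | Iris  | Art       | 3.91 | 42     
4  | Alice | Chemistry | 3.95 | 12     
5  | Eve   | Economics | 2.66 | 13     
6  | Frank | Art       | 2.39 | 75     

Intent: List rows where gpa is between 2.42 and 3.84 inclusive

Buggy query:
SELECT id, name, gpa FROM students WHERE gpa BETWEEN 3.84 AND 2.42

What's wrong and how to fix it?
Bug: The bounds are reversed; BETWEEN a AND b requires a <= b to match anything

Fix: Write BETWEEN 2.42 AND 3.84

Corrected query:
SELECT id, name, gpa FROM students WHERE gpa BETWEEN 2.42 AND 3.84

Result:
id | name | gpa 
---+------+-----
1  | Kate | 3.47
2  | Bob  | 2.43
5  | Eve  | 2.66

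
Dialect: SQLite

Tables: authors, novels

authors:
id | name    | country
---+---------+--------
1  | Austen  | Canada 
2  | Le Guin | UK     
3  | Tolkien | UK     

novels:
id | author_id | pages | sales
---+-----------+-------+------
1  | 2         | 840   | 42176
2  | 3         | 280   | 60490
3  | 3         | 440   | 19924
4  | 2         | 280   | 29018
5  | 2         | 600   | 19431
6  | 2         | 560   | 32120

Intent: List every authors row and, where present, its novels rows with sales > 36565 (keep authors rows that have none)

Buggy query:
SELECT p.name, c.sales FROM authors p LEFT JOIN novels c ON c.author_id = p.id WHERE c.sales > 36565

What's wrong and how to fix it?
Bug: A WHERE condition on the right-hand table after LEFT JOIN drops unmatched parents

Fix: Put 'c.sales > 36565' in the JOIN's ON clause instead of WHERE

Corrected query:
SELECT p.name, c.sales FROM authors p LEFT JOIN novels c ON c.author_id = p.id AND c.sales > 36565

Result:
name    | sales
--------+------
Austen  | NULL 
Le Guin | 42176
Tolkien | 60490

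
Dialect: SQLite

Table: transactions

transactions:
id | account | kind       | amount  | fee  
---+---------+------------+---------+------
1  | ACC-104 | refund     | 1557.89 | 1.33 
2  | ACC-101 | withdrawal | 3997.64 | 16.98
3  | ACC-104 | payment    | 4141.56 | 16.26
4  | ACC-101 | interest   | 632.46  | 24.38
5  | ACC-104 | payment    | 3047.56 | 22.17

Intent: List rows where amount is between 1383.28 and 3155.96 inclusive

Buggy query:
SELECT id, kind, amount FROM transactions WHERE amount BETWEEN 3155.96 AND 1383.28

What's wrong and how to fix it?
Bug: BETWEEN expects the lower bound first; with 3155.96 AND 1383.28 the range is empty

Fix: Swap the bounds so the smaller value comes first

Corrected query:
SELECT id, kind, amount FROM transactions WHERE amount BETWEEN 1383.28 AND 3155.96

Result:
id | kind    | amount 
---+---------+--------
1  | refund  | 1557.89
5  | payment | 3047.56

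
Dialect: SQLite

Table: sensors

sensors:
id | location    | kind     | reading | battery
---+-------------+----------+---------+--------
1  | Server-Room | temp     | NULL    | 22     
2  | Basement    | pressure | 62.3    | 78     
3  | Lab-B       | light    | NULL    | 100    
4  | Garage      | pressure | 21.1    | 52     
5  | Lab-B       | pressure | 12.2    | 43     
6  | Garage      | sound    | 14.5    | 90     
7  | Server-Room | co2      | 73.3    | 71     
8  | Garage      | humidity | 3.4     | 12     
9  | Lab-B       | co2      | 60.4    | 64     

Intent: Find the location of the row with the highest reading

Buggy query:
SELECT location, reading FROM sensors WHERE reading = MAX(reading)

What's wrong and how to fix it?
Bug: WHERE is evaluated per row; an aggregate over the whole table isn't defined there

Fix: Wrap MAX in a scalar subquery so WHERE compares against a single value

Corrected query:
SELECT location, reading FROM sensors WHERE reading = (SELECT MAX(reading) FROM sensors)

Result:
location    | reading
------------+--------
Server-Room | 73.3   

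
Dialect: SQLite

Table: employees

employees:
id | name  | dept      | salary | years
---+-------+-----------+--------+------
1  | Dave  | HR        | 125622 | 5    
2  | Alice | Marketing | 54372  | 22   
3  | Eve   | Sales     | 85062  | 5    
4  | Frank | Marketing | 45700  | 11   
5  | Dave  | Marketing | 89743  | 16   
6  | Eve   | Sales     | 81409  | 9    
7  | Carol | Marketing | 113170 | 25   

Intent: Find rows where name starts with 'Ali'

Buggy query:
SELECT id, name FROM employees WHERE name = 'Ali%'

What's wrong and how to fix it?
Bug: Wildcards only work with LIKE; '=' treats '%' as a literal character

Fix: Replace '=' with LIKE so 'Ali%' is treated as a pattern

Corrected query:
SELECT id, name FROM employees WHERE name LIKE 'Ali%'

Result:
id | name 
---+------
2  | Alice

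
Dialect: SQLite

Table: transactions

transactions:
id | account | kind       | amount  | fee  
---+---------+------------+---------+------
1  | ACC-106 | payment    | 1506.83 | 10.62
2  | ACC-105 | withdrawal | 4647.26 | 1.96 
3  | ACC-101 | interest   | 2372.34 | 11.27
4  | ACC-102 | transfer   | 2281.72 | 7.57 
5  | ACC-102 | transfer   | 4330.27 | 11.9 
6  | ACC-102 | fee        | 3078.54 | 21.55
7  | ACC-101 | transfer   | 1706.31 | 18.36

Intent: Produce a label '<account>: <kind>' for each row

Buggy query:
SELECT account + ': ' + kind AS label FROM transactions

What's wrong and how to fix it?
Bug: '+' is numeric addition; on text columns SQLite converts them to 0 instead of concatenating

Fix: Replace + with || to concatenate text

Corrected query:
SELECT account || ': ' || kind AS label FROM transactions

Result:
label              
-------------------
ACC-106: payment   
ACC-105: withdrawal
ACC-101: interest  
ACC-102: transfer  
ACC-102: transfer  
ACC-102: fee       
ACC-101: transfer  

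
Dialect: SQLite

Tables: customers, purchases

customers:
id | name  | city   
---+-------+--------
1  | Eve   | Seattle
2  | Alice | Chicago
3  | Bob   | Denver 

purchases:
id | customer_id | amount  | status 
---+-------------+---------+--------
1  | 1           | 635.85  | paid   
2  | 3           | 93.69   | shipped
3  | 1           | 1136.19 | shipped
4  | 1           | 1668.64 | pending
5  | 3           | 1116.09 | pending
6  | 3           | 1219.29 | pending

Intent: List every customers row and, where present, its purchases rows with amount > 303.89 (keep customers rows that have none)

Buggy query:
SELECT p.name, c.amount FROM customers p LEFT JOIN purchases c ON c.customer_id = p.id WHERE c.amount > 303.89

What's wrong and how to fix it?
Bug: A WHERE condition on the right-hand table after LEFT JOIN drops unmatched parents

Fix: Put 'c.amount > 303.89' in the JOIN's ON clause instead of WHERE

Corrected query:
SELECT p.name, c.amount FROM customers p LEFT JOIN purchases c ON c.customer_id = p.id AND c.amount > 303.89

Result:
name  | amount 
------+--------
Eve   | 635.85 
Eve   | 1136.19
Eve   | 1668.64
Alice | NULL   
Bob   | 1116.09
Bob   | 1219.29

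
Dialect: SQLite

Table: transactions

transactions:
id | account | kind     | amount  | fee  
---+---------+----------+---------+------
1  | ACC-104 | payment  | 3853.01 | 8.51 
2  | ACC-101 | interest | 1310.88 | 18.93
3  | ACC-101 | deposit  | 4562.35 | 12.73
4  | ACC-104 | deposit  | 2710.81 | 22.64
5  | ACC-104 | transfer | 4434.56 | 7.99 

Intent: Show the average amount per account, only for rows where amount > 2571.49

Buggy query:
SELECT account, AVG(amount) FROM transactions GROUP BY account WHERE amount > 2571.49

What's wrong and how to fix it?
Bug: WHERE cannot follow GROUP BY

Fix: Place WHERE between FROM and GROUP BY

Corrected query:
SELECT account, AVG(amount) FROM transactions WHERE amount > 2571.49 GROUP BY account

Result:
account | AVG(amount)
--------+------------
ACC-101 | 4562.35    
ACC-104 | 3666.126667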